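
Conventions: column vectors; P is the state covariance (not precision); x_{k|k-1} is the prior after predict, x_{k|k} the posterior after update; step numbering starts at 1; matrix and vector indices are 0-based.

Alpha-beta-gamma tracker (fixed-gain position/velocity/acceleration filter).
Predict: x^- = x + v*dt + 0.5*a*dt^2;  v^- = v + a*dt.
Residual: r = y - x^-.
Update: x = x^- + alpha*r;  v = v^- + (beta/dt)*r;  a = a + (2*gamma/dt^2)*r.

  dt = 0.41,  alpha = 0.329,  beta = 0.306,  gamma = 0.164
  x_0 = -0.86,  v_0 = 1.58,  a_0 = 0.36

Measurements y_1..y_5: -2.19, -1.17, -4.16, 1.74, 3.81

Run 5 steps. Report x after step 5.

x_post = -1.1350

step 1: x_pred=-0.1819  r=-2.0081  x^+=-0.8426  v^+=0.2289  a^+=-3.5582
step 2: x_pred=-1.0478  r=-0.1222  x^+=-1.0880  v^+=-1.3211  a^+=-3.7966
step 3: x_pred=-1.9488  r=-2.2112  x^+=-2.6763  v^+=-4.5281  a^+=-8.1112
step 4: x_pred=-5.2145  r=6.9545  x^+=-2.9265  v^+=-2.6632  a^+=5.4586
step 5: x_pred=-3.5596  r=7.3696  x^+=-1.1350  v^+=5.0751  a^+=19.8383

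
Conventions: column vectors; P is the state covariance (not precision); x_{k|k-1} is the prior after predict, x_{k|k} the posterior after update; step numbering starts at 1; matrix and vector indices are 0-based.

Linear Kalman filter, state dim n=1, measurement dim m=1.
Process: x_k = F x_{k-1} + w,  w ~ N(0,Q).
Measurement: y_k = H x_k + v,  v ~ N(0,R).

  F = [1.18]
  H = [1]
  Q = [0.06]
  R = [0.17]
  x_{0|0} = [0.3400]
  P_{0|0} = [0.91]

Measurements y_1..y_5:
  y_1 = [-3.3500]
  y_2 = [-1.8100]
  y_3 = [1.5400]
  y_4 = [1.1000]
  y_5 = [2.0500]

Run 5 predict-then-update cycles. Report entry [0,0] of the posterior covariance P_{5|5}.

step 1: x^-=[0.4012]  P^-=[1.3271]  S=[1.4971]  K=[0.8864]  nu=[-3.7512]  x^+=[-2.9240]  P^+=[0.1507]
step 2: x^-=[-3.4504]  P^-=[0.2698]  S=[0.4398]  K=[0.6135]  nu=[1.6404]  x^+=[-2.4440]  P^+=[0.1043]
step 3: x^-=[-2.8839]  P^-=[0.2052]  S=[0.3752]  K=[0.5469]  nu=[4.4239]  x^+=[-0.4644]  P^+=[0.0930]
step 4: x^-=[-0.5479]  P^-=[0.1895]  S=[0.3595]  K=[0.5271]  nu=[1.6479]  x^+=[0.3206]  P^+=[0.0896]
step 5: x^-=[0.3784]  P^-=[0.1848]  S=[0.3548]  K=[0.5208]  nu=[1.6716]  x^+=[1.2490]  P^+=[0.0885]

P_post[0,0] = 0.0885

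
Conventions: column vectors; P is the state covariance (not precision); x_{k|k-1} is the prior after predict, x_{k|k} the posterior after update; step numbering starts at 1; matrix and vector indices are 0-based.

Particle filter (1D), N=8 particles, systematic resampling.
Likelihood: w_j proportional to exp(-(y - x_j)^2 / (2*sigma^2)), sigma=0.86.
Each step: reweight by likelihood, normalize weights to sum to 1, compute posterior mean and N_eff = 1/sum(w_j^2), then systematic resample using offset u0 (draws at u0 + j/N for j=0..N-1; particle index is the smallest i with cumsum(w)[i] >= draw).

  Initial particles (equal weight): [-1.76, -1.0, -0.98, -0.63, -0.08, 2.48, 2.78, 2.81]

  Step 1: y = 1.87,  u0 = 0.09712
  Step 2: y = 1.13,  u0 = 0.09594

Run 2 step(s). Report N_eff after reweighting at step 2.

N_eff = 7.2451

step 1: w=[0.0001, 0.0019, 0.0021, 0.0073, 0.0383, 0.3891, 0.2859, 0.2754]  mean=2.5218  Neff=3.2207  idx=[5, 5, 5, 6, 6, 6, 7, 7]
step 2: w=[0.1770, 0.1770, 0.1770, 0.0963, 0.0963, 0.0963, 0.0900, 0.0900]  mean=2.6261  Neff=7.2451  idx=[0, 1, 1, 2, 3, 4, 6, 7]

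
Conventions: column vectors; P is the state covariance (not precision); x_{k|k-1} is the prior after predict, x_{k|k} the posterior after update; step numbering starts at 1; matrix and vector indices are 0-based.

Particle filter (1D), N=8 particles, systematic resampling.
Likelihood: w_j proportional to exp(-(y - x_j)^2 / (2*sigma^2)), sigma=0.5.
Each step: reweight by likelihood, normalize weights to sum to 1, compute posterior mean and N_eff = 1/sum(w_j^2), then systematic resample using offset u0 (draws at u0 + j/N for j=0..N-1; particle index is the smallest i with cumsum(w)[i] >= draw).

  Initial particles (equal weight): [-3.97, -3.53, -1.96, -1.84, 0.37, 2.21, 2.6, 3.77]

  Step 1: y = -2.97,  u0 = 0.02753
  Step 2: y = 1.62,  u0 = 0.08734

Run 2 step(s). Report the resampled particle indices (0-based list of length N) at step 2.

step 1: w=[0.1543, 0.6088, 0.1482, 0.0887, 0.0000, 0.0000, 0.0000, 0.0000]  mean=-3.2153  Neff=2.3567  idx=[0, 0, 1, 1, 1, 1, 2, 2]
step 2: w=[0.0000, 0.0000, 0.0000, 0.0000, 0.0000, 0.0000, 0.5000, 0.5000]  mean=-1.9600  Neff=2.0000  idx=[6, 6, 6, 6, 7, 7, 7, 7]

resampled_idx = [6, 6, 6, 6, 7, 7, 7, 7]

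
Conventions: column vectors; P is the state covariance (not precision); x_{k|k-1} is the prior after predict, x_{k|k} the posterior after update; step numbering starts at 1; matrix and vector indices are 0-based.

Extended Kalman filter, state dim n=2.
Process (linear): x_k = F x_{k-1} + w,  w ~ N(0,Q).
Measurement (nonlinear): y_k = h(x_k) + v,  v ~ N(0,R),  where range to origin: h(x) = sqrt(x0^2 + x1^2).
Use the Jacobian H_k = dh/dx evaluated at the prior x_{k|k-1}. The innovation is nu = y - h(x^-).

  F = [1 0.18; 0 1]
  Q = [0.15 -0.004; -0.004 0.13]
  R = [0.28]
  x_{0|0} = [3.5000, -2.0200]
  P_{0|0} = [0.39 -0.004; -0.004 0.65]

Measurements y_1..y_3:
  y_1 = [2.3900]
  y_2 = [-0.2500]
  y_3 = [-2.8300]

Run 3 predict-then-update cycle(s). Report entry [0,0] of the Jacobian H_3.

step 1: x^-=[3.1364, -2.0200]  P^-=[0.5596 0.1090; 0.1090 0.7800]  H_jac=[0.8407 -0.5415]  S=[0.8050]  K=[0.5111; -0.4108]  nu=[-1.3406]  x^+=[2.4512, -1.4693]  P^+=[0.3493 0.2780; 0.2780 0.6441]
step 2: x^-=[2.1867, -1.4693]  P^-=[0.6203 0.3900; 0.3900 0.7741]  H_jac=[0.8300 -0.5577]  S=[0.5871]  K=[0.5065; -0.1840]  nu=[-2.8845]  x^+=[0.7257, -0.9384]  P^+=[0.4697 0.4447; 0.4447 0.7543]
step 3: x^-=[0.5568, -0.9384]  P^-=[0.8042 0.5765; 0.5765 0.8843]  H_jac=[0.5103 -0.8600]  S=[0.6374]  K=[-0.1340; -0.7315]  nu=[-3.9212]  x^+=[1.0821, 1.9300]  P^+=[0.7928 0.5140; 0.5140 0.5432]

H_jac[0,0] = 0.5103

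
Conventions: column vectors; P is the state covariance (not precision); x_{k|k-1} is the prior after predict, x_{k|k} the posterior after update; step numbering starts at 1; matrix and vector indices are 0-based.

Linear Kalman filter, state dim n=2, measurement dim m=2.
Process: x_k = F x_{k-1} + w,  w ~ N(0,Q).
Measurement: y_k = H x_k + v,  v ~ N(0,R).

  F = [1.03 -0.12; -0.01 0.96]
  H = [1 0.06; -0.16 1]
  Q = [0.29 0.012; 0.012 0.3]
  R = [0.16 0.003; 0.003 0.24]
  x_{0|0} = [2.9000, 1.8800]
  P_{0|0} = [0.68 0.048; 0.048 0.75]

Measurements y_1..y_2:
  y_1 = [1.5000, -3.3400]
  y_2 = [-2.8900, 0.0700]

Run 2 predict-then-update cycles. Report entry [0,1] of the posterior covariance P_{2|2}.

P_post[0,1] = 0.0065

step 1: x^-=[2.7614, 1.7758]  P^-=[1.0103 -0.0339; -0.0339 0.9903]  S=[1.1698 -0.1328; -0.1328 1.2671]  K=[0.8546 -0.0648; 0.1124 0.7977]  nu=[-1.3679, -4.6740]  x^+=[1.8951, -2.1062]  P^+=[0.1360 0.0088; 0.0088 0.1932]
step 2: x^-=[2.2047, -2.0409]  P^-=[0.4349 -0.0030; -0.0030 0.4779]  S=[0.5963 -0.0408; -0.0408 0.7300]  K=[0.7250 -0.0588; 0.0883 0.6603]  nu=[-4.9722, 2.4637]  x^+=[-1.5453, -0.8535]  P^+=[0.1154 0.0065; 0.0065 0.1598]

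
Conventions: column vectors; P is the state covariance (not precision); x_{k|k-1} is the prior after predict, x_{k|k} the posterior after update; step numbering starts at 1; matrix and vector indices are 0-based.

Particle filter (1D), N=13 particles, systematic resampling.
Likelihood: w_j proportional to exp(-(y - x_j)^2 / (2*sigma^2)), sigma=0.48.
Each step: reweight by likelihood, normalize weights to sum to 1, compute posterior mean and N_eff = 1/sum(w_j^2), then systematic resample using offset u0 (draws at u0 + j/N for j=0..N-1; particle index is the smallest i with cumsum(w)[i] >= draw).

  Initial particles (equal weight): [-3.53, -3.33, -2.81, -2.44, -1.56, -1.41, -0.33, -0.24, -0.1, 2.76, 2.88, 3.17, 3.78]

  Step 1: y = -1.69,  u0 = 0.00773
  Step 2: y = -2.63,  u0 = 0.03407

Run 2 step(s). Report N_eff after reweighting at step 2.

N_eff = 4.3995

step 1: w=[0.0003, 0.0013, 0.0298, 0.1338, 0.4373, 0.3826, 0.0082, 0.0047, 0.0019, 0.0000, 0.0000, 0.0000, 0.0000]  mean=-1.6415  Neff=2.8048  idx=[2, 3, 3, 4, 4, 4, 4, 4, 5, 5, 5, 5, 5]
step 2: w=[0.2745, 0.2723, 0.2723, 0.0245, 0.0245, 0.0245, 0.0245, 0.0245, 0.0116, 0.0116, 0.0116, 0.0116, 0.0116]  mean=-2.3736  Neff=4.3995  idx=[0, 0, 0, 0, 1, 1, 1, 2, 2, 2, 2, 5, 9]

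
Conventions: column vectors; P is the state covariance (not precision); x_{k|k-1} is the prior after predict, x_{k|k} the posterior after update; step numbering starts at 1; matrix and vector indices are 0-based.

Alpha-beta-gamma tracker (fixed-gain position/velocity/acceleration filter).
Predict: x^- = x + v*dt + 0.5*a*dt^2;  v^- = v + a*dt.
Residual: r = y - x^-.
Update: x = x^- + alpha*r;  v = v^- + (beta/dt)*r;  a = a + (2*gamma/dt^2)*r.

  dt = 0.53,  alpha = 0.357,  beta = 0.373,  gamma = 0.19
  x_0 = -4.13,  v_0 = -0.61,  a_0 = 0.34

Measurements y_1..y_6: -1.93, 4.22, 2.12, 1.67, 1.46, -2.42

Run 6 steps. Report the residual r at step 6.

step 1: x_pred=-4.4055  r=2.4755  x^+=-3.5218  v^+=1.3124  a^+=3.6889
step 2: x_pred=-2.3081  r=6.5281  x^+=0.0224  v^+=7.8618  a^+=12.5201
step 3: x_pred=5.9477  r=-3.8277  x^+=4.5812  v^+=11.8037  a^+=7.3420
step 4: x_pred=11.8683  r=-10.1983  x^+=8.2275  v^+=8.5176  a^+=-6.4542
step 5: x_pred=11.8354  r=-10.3754  x^+=8.1314  v^+=-2.2050  a^+=-20.4899
step 6: x_pred=4.0849  r=-6.5049  x^+=1.7627  v^+=-17.6427  a^+=-29.2897

resid = -6.5049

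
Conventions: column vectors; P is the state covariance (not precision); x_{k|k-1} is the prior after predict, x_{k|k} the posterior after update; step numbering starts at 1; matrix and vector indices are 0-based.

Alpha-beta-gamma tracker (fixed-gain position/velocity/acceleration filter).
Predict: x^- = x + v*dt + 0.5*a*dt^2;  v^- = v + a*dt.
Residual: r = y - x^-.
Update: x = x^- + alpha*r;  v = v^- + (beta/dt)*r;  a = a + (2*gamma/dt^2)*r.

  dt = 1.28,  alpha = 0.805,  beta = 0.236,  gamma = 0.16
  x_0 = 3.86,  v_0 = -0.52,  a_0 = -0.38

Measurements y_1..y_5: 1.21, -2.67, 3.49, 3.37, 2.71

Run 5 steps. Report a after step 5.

a_post = 1.4515

step 1: x_pred=2.8831  r=-1.6731  x^+=1.5363  v^+=-1.3149  a^+=-0.7068
step 2: x_pred=-0.7258  r=-1.9442  x^+=-2.2909  v^+=-2.5780  a^+=-1.0865
step 3: x_pred=-6.4808  r=9.9708  x^+=1.5457  v^+=-2.1304  a^+=0.8609
step 4: x_pred=-0.4759  r=3.8459  x^+=2.6200  v^+=-0.3193  a^+=1.6121
step 5: x_pred=3.5319  r=-0.8219  x^+=2.8703  v^+=1.5926  a^+=1.4515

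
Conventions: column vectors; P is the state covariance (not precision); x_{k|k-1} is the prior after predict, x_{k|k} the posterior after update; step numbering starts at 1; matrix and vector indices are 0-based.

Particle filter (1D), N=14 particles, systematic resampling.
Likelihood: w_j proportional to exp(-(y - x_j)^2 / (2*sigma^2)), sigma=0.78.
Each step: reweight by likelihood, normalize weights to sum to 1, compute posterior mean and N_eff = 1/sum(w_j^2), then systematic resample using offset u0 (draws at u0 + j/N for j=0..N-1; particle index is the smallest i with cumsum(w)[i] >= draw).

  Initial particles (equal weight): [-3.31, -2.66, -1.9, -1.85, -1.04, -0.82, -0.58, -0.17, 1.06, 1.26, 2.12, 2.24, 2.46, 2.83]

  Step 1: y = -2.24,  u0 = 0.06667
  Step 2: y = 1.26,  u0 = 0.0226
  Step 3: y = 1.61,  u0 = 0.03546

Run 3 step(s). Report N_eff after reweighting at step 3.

step 1: w=[0.1061, 0.2352, 0.2473, 0.2400, 0.0833, 0.0518, 0.0282, 0.0080, 0.0000, 0.0000, 0.0000, 0.0000, 0.0000, 0.0000]  mean=-2.0375  Neff=5.1075  idx=[0, 1, 1, 1, 2, 2, 2, 2, 3, 3, 3, 4, 5, 7]
step 2: w=[0.0000, 0.0000, 0.0000, 0.0000, 0.0012, 0.0012, 0.0012, 0.0012, 0.0015, 0.0015, 0.0015, 0.0563, 0.1242, 0.8101]  mean=-0.3158  Neff=1.4818  idx=[11, 12, 12, 13, 13, 13, 13, 13, 13, 13, 13, 13, 13, 13]
step 3: w=[0.0037, 0.0094, 0.0094, 0.0889, 0.0889, 0.0889, 0.0889, 0.0889, 0.0889, 0.0889, 0.0889, 0.0889, 0.0889, 0.0889]  mean=-0.1854  Neff=11.4870  idx=[3, 3, 4, 5, 6, 7, 7, 8, 9, 10, 11, 11, 12, 13]

N_eff = 11.4870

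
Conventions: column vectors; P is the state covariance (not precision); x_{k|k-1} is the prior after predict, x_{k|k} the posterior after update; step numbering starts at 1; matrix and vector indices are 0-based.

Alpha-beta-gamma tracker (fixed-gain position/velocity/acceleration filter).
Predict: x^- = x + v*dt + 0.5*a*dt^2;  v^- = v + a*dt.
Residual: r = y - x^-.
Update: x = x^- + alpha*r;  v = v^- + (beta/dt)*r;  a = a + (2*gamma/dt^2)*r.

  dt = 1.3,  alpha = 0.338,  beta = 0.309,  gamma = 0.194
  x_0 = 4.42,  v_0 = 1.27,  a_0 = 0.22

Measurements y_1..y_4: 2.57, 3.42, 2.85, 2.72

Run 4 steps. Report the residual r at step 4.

step 1: x_pred=6.2569  r=-3.6869  x^+=5.0107  v^+=0.6797  a^+=-0.6265
step 2: x_pred=5.3649  r=-1.9449  x^+=4.7075  v^+=-0.5970  a^+=-1.0730
step 3: x_pred=3.0247  r=-0.1747  x^+=2.9657  v^+=-2.0334  a^+=-1.1131
step 4: x_pred=-0.6184  r=3.3384  x^+=0.5100  v^+=-2.6870  a^+=-0.3467

resid = 3.3384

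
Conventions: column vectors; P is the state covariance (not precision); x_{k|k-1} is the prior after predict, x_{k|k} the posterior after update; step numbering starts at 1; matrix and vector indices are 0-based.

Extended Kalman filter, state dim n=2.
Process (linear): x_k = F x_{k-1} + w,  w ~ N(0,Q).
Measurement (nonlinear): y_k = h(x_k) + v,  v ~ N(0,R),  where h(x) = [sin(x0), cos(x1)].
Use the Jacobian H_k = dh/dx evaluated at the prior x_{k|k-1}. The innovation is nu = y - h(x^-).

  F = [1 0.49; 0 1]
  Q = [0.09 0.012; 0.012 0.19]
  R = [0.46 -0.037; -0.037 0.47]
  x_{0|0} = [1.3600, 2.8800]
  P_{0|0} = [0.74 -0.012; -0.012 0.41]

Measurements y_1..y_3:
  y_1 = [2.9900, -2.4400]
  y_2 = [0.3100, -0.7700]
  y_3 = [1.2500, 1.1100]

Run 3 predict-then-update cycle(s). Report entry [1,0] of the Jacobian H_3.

H_jac[1,0] = 0.0000

step 1: x^-=[2.7712, 2.8800]  P^-=[0.9167 0.2009; 0.2009 0.6000]  H_jac=[-0.9322 0.0000; 0.0000 -0.2586]  S=[1.2566 0.0114; 0.0114 0.5101]  K=[-0.6793 -0.0866; -0.1463 -0.3009]  nu=[2.6280, -1.4740]  x^+=[1.1138, 2.9391]  P^+=[0.3317 0.0603; 0.0603 0.5259]
step 2: x^-=[2.5539, 2.9391]  P^-=[0.6071 0.3299; 0.3299 0.7159]  H_jac=[-0.8322 0.0000; 0.0000 -0.2012]  S=[0.8805 0.0182; 0.0182 0.4990]  K=[-0.5715 -0.1121; -0.3061 -0.2774]  nu=[-0.2444, 0.2096]  x^+=[2.6701, 2.9557]  P^+=[0.3109 0.1569; 0.1569 0.5919]
step 3: x^-=[4.1184, 2.9557]  P^-=[0.6967 0.4589; 0.4589 0.7819]  H_jac=[-0.5596 0.0000; 0.0000 -0.1848]  S=[0.6782 0.0105; 0.0105 0.4967]  K=[-0.5725 -0.1587; -0.3743 -0.2830]  nu=[2.0787, 2.0928]  x^+=[2.5963, 1.5854]  P^+=[0.4601 0.2889; 0.2889 0.6449]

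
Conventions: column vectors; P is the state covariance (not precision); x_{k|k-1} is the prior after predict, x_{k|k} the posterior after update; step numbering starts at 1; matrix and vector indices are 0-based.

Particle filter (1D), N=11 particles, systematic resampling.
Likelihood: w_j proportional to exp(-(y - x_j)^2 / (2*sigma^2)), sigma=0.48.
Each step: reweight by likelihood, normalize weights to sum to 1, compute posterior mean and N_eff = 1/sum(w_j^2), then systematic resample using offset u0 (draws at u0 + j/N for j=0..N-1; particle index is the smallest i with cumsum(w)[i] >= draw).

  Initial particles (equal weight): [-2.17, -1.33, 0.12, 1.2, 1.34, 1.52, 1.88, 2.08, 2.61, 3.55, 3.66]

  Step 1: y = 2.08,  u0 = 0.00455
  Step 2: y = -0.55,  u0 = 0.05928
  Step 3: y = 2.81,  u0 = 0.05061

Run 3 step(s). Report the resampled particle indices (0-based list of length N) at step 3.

resampled_idx = [1, 3, 5, 7, 7, 8, 9, 10, 10, 10, 10]

step 1: w=[0.0000, 0.0000, 0.0001, 0.0537, 0.0878, 0.1458, 0.2641, 0.2880, 0.1566, 0.0026, 0.0013]  mean=1.9221  Neff=4.7824  idx=[3, 4, 5, 5, 6, 6, 6, 7, 7, 7, 8]
step 2: w=[0.6762, 0.2238, 0.0476, 0.0476, 0.0014, 0.0014, 0.0014, 0.0002, 0.0002, 0.0002, 0.0000]  mean=1.2651  Neff=1.9535  idx=[0, 0, 0, 0, 0, 0, 0, 1, 1, 1, 3]
step 3: w=[0.0452, 0.0452, 0.0452, 0.0452, 0.0452, 0.0452, 0.0452, 0.1151, 0.1151, 0.1151, 0.3384]  mean=1.3567  Neff=5.9321  idx=[1, 3, 5, 7, 7, 8, 9, 10, 10, 10, 10]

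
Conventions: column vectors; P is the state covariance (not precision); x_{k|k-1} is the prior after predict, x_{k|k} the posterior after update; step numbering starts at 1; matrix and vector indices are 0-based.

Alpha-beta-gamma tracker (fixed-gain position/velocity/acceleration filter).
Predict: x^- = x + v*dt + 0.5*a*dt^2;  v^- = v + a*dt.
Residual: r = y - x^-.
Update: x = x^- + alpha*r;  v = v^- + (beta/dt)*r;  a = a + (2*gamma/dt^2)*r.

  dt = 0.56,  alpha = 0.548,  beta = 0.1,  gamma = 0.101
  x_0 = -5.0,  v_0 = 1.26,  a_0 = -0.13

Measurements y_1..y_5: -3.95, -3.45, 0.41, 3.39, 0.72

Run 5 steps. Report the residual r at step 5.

step 1: x_pred=-4.3148  r=0.3648  x^+=-4.1149  v^+=1.2523  a^+=0.1050
step 2: x_pred=-3.3971  r=-0.0529  x^+=-3.4261  v^+=1.3017  a^+=0.0709
step 3: x_pred=-2.6860  r=3.0960  x^+=-0.9894  v^+=1.8942  a^+=2.0652
step 4: x_pred=0.3952  r=2.9948  x^+=2.0363  v^+=3.5855  a^+=3.9942
step 5: x_pred=4.6705  r=-3.9505  x^+=2.5056  v^+=5.1168  a^+=1.4496

resid = -3.9505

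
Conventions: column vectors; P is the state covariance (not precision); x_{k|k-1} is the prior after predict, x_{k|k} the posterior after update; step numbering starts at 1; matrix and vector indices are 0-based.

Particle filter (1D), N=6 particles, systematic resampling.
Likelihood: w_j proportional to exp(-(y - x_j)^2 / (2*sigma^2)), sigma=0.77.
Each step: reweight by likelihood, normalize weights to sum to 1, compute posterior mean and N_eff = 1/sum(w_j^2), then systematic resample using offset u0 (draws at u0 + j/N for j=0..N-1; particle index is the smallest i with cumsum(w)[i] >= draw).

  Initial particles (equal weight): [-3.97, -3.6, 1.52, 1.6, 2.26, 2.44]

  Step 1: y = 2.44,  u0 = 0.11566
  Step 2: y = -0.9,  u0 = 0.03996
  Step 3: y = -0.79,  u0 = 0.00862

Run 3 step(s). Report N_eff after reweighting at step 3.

step 1: w=[0.0000, 0.0000, 0.1625, 0.1830, 0.3228, 0.3317]  mean=2.0787  Neff=3.6478  idx=[2, 3, 4, 4, 5, 5]
step 2: w=[0.5550, 0.3982, 0.0171, 0.0171, 0.0064, 0.0064]  mean=1.5888  Neff=2.1404  idx=[0, 0, 0, 0, 1, 1]
step 3: w=[0.1833, 0.1833, 0.1833, 0.1833, 0.1335, 0.1335]  mean=1.5414  Neff=5.8833  idx=[0, 0, 1, 2, 3, 4]

N_eff = 5.8833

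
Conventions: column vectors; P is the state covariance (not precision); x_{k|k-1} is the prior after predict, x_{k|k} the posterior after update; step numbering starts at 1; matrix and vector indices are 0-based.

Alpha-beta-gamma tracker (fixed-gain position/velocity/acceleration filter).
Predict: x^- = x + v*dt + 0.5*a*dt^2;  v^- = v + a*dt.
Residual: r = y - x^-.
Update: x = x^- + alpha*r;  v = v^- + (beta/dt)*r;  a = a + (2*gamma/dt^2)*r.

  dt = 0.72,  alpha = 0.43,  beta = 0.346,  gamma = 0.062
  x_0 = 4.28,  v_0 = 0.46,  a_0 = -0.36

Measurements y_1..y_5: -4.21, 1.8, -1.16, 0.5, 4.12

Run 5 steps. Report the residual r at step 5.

step 1: x_pred=4.5179  r=-8.7279  x^+=0.7649  v^+=-3.9934  a^+=-2.4477
step 2: x_pred=-2.7448  r=4.5448  x^+=-0.7905  v^+=-3.5717  a^+=-1.3606
step 3: x_pred=-3.7149  r=2.5549  x^+=-2.6163  v^+=-3.3236  a^+=-0.7495
step 4: x_pred=-5.2035  r=5.7035  x^+=-2.7510  v^+=-1.1224  a^+=0.6148
step 5: x_pred=-3.3997  r=7.5197  x^+=-0.1663  v^+=2.9340  a^+=2.4135

resid = 7.5197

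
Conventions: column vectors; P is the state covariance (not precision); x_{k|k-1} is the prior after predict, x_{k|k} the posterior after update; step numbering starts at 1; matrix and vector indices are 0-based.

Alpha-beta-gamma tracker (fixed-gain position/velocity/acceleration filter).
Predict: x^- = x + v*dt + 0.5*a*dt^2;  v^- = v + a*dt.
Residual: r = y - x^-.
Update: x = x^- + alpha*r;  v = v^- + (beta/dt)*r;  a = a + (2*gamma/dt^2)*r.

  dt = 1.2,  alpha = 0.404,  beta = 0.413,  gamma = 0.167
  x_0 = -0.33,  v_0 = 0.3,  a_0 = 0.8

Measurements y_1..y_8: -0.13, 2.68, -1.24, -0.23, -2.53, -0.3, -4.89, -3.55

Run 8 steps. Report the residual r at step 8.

step 1: x_pred=0.6060  r=-0.7360  x^+=0.3087  v^+=1.0067  a^+=0.6293
step 2: x_pred=1.9698  r=0.7102  x^+=2.2567  v^+=2.0063  a^+=0.7940
step 3: x_pred=5.2359  r=-6.4759  x^+=2.6197  v^+=0.7303  a^+=-0.7080
step 4: x_pred=2.9862  r=-3.2162  x^+=1.6869  v^+=-1.2263  a^+=-1.4540
step 5: x_pred=-0.8315  r=-1.6985  x^+=-1.5177  v^+=-3.5556  a^+=-1.8480
step 6: x_pred=-7.1150  r=6.8150  x^+=-4.3618  v^+=-3.4277  a^+=-0.2673
step 7: x_pred=-8.6674  r=3.7774  x^+=-7.1413  v^+=-2.4484  a^+=0.6089
step 8: x_pred=-9.6410  r=6.0910  x^+=-7.1802  v^+=0.3786  a^+=2.0217

resid = 6.0910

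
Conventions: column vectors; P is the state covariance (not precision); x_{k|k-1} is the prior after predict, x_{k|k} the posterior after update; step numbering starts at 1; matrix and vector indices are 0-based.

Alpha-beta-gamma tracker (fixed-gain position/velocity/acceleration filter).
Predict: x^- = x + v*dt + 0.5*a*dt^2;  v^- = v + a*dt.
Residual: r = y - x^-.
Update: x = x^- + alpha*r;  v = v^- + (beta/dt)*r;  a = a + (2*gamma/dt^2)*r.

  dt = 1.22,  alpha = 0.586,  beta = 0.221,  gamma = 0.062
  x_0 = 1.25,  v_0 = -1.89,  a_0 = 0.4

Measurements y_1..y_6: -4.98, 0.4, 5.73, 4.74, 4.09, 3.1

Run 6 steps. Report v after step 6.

step 1: x_pred=-0.7581  r=-4.2219  x^+=-3.2321  v^+=-2.1668  a^+=0.0483
step 2: x_pred=-5.8397  r=6.2397  x^+=-2.1832  v^+=-0.9776  a^+=0.5681
step 3: x_pred=-2.9531  r=8.6831  x^+=2.1352  v^+=1.2884  a^+=1.2915
step 4: x_pred=4.6682  r=0.0718  x^+=4.7103  v^+=2.8771  a^+=1.2975
step 5: x_pred=9.1859  r=-5.0959  x^+=6.1997  v^+=3.5369  a^+=0.8729
step 6: x_pred=11.1643  r=-8.0643  x^+=6.4386  v^+=3.1410  a^+=0.2011

v_post = 3.1410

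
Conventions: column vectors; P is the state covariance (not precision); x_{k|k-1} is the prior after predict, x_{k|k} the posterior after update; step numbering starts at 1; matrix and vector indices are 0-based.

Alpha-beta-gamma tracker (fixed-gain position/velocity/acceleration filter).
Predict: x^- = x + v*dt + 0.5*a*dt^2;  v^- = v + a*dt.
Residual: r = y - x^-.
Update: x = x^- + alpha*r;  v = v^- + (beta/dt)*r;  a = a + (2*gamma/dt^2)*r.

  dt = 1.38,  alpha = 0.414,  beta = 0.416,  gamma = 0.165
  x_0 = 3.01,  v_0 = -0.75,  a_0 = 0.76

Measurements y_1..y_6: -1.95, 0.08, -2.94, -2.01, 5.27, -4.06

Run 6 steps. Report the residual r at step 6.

resid = -8.7490

step 1: x_pred=2.6987  r=-4.6487  x^+=0.7741  v^+=-1.1025  a^+=-0.0455
step 2: x_pred=-0.7907  r=0.8707  x^+=-0.4303  v^+=-0.9029  a^+=0.1053
step 3: x_pred=-1.5759  r=-1.3641  x^+=-2.1407  v^+=-1.1687  a^+=-0.1310
step 4: x_pred=-3.8782  r=1.8682  x^+=-3.1048  v^+=-0.7863  a^+=0.1927
step 5: x_pred=-4.0064  r=9.2764  x^+=-0.1660  v^+=2.2760  a^+=1.8002
step 6: x_pred=4.6890  r=-8.7490  x^+=1.0669  v^+=2.1228  a^+=0.2841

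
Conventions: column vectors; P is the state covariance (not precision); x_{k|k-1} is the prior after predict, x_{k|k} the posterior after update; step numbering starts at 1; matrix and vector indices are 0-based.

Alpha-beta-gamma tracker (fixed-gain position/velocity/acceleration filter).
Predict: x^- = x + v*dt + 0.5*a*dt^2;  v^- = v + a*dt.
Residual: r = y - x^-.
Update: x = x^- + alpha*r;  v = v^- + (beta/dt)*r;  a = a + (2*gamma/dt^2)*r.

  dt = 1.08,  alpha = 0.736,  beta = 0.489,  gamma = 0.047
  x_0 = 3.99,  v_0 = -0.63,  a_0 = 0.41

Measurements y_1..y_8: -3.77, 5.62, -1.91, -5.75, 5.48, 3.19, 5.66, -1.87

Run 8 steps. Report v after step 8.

v_post = -1.7615

step 1: x_pred=3.5487  r=-7.3187  x^+=-1.8379  v^+=-3.5010  a^+=-0.1798
step 2: x_pred=-5.7238  r=11.3438  x^+=2.6252  v^+=1.4411  a^+=0.7344
step 3: x_pred=4.6099  r=-6.5199  x^+=-0.1888  v^+=-0.7179  a^+=0.2089
step 4: x_pred=-0.8422  r=-4.9078  x^+=-4.4543  v^+=-2.7144  a^+=-0.1866
step 5: x_pred=-7.4947  r=12.9747  x^+=2.0547  v^+=2.9588  a^+=0.8590
step 6: x_pred=5.7512  r=-2.5612  x^+=3.8661  v^+=2.7269  a^+=0.6526
step 7: x_pred=7.1918  r=-1.5318  x^+=6.0644  v^+=2.7382  a^+=0.5292
step 8: x_pred=9.3303  r=-11.2003  x^+=1.0869  v^+=-1.7615  a^+=-0.3734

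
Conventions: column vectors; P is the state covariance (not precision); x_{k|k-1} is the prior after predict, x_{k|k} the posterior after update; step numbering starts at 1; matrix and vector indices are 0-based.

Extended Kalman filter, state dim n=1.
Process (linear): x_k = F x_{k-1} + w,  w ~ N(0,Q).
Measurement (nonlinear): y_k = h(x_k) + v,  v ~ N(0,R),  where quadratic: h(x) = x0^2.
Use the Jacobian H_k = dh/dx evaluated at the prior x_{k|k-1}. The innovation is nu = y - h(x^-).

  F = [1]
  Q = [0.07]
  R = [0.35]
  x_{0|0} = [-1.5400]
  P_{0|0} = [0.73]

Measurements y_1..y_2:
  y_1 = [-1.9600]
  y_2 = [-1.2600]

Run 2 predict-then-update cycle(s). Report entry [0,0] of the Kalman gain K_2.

step 1: x^-=[-1.5400]  P^-=[0.8000]  H_jac=[-3.0800]  S=[7.9391]  K=[-0.3104]  nu=[-4.3316]  x^+=[-0.1956]  P^+=[0.0353]
step 2: x^-=[-0.1956]  P^-=[0.1053]  H_jac=[-0.3913]  S=[0.3661]  K=[-0.1125]  nu=[-1.2983]  x^+=[-0.0496]  P^+=[0.1006]

K[0,0] = -0.1125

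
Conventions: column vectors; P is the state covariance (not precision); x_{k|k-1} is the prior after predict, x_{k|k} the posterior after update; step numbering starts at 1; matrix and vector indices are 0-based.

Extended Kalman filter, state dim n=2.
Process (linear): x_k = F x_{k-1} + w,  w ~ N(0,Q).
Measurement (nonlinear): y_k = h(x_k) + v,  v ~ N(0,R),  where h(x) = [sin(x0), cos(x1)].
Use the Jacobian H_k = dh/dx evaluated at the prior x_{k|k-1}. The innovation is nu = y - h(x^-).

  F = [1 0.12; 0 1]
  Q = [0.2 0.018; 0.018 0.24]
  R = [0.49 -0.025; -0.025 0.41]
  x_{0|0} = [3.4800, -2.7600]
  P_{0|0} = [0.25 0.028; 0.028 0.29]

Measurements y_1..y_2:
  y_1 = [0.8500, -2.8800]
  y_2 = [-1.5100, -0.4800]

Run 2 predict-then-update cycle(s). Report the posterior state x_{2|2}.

x_post = [3.2348, -3.5986]

step 1: x^-=[3.1488, -2.7600]  P^-=[0.4609 0.0808; 0.0808 0.5300]  H_jac=[-1.0000 0.0000; 0.0000 0.3724]  S=[0.9509 -0.0551; -0.0551 0.4835]  K=[-0.4843 0.0071; -0.0617 0.4012]  nu=[0.8572, -1.9519]  x^+=[2.7199, -3.5960]  P^+=[0.2375 0.0403; 0.0403 0.4458]
step 2: x^-=[2.2884, -3.5960]  P^-=[0.4536 0.1118; 0.1118 0.6858]  H_jac=[-0.6576 0.0000; 0.0000 -0.4389]  S=[0.6861 0.0073; 0.0073 0.5421]  K=[-0.4338 -0.0847; -0.1013 -0.5539]  nu=[-2.2634, 0.4185]  x^+=[3.2348, -3.5986]  P^+=[0.3200 0.0544; 0.0544 0.5116]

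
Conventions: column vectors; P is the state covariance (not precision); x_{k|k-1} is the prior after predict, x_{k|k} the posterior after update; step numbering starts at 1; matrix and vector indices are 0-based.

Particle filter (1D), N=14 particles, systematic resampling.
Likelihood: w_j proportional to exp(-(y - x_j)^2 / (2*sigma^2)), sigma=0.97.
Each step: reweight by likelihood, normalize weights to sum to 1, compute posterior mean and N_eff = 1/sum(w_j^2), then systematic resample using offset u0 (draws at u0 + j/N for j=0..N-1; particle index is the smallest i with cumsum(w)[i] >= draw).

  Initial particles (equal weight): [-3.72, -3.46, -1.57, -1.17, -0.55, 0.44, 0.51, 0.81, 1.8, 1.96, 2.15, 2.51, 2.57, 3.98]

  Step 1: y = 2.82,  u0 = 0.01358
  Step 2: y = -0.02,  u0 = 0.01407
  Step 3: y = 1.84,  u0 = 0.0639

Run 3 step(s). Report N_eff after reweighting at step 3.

step 1: w=[0.0000, 0.0000, 0.0000, 0.0000, 0.0005, 0.0105, 0.0126, 0.0250, 0.1231, 0.1445, 0.1686, 0.2034, 0.2070, 0.1047]  mean=2.3575  Neff=6.2288  idx=[6, 8, 8, 9, 9, 10, 10, 11, 11, 11, 12, 12, 12, 13]
step 2: w=[0.4777, 0.0954, 0.0954, 0.0691, 0.0691, 0.0454, 0.0454, 0.0185, 0.0185, 0.0185, 0.0157, 0.0157, 0.0157, 0.0001]  mean=1.3136  Neff=3.8200  idx=[0, 0, 0, 0, 0, 0, 0, 1, 2, 2, 3, 4, 6, 9]
step 3: w=[0.0413, 0.0413, 0.0413, 0.0413, 0.0413, 0.0413, 0.0413, 0.1057, 0.1057, 0.1057, 0.1050, 0.1050, 0.1005, 0.0833]  mean=1.5548  Neff=11.8300  idx=[1, 3, 5, 6, 7, 8, 8, 9, 10, 10, 11, 12, 13, 13]

N_eff = 11.8300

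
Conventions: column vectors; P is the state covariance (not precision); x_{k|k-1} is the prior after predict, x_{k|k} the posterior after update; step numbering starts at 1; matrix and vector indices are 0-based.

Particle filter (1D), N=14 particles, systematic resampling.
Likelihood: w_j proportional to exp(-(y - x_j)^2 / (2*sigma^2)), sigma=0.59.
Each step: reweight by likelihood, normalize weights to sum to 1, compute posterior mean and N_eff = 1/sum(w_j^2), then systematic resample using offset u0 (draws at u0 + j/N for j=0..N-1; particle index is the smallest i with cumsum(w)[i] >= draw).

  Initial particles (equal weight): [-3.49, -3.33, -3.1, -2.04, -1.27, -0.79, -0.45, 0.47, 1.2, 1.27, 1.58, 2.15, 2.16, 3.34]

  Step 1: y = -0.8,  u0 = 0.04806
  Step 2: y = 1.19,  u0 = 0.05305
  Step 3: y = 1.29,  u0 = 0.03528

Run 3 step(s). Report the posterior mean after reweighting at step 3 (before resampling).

post_mean = 0.4648

step 1: w=[0.0000, 0.0000, 0.0002, 0.0395, 0.2618, 0.3595, 0.3015, 0.0354, 0.0011, 0.0008, 0.0001, 0.0000, 0.0000, 0.0000]  mean=-0.8143  Neff=3.4305  idx=[4, 4, 4, 4, 5, 5, 5, 5, 5, 6, 6, 6, 6, 7]
step 2: w=[0.0003, 0.0003, 0.0003, 0.0003, 0.0062, 0.0062, 0.0062, 0.0062, 0.0062, 0.0364, 0.0364, 0.0364, 0.0364, 0.8224]  mean=0.2951  Neff=1.4668  idx=[9, 11, 13, 13, 13, 13, 13, 13, 13, 13, 13, 13, 13, 13]
step 3: w=[0.0028, 0.0028, 0.0829, 0.0829, 0.0829, 0.0829, 0.0829, 0.0829, 0.0829, 0.0829, 0.0829, 0.0829, 0.0829, 0.0829]  mean=0.4648  Neff=12.1338  idx=[2, 3, 4, 4, 5, 6, 7, 8, 9, 10, 10, 11, 12, 13]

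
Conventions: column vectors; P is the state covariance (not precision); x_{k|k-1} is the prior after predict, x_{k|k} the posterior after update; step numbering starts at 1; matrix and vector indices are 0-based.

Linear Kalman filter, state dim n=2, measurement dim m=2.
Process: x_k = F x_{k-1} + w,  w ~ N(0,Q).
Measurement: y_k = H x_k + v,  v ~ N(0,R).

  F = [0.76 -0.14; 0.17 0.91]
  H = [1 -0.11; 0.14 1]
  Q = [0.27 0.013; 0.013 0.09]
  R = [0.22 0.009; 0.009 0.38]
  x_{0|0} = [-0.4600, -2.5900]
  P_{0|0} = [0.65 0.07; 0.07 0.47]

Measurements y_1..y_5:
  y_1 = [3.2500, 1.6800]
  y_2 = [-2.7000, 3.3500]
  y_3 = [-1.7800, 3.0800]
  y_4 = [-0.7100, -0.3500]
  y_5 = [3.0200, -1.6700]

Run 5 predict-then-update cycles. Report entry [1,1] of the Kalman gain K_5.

K[1,1] = 0.3554

step 1: x^-=[0.0130, -2.4351]  P^-=[0.6398 0.0838; 0.0838 0.5197]  S=[0.8476 0.1240; 0.1240 0.9357]  K=[0.7310 0.0885; -0.0526 0.5749]  nu=[2.9691, 4.1133]  x^+=[2.5473, -0.2266]  P^+=[0.1635 0.0173; 0.0173 0.2156]
step 2: x^-=[1.9677, 0.2269]  P^-=[0.3650 0.0182; 0.0182 0.2786]  S=[0.5843 0.0474; 0.0474 0.6708]  K=[0.6163 0.0598; -0.0556 0.4230]  nu=[-4.6427, 2.8476]  x^+=[-0.7235, 1.6894]  P^+=[0.1371 0.0091; 0.0091 0.1590]
step 3: x^-=[-0.7864, 1.4144]  P^-=[0.3504 0.0165; 0.0165 0.2284]  S=[0.5695 0.0492; 0.0492 0.6199]  K=[0.6071 0.0576; -0.0476 0.3760]  nu=[-0.8381, 1.7757]  x^+=[-1.1928, 2.1219]  P^+=[0.1350 0.0085; 0.0085 0.1413]
step 4: x^-=[-1.2036, 1.7281]  P^-=[0.3489 0.0181; 0.0181 0.2135]  S=[0.5676 0.0522; 0.0522 0.6054]  K=[0.6060 0.0583; -0.0426 0.3605]  nu=[0.6837, -1.9096]  x^+=[-0.9007, 1.0105]  P^+=[0.1348 0.0088; 0.0088 0.1354]
step 5: x^-=[-0.8260, 0.7665]  P^-=[0.3487 0.0190; 0.0190 0.2087]  S=[0.5670 0.0536; 0.0536 0.6009]  K=[0.6057 0.0589; -0.0405 0.3554]  nu=[3.9303, -2.3208]  x^+=[1.4178, -0.2177]  P^+=[0.1348 0.0090; 0.0090 0.1334]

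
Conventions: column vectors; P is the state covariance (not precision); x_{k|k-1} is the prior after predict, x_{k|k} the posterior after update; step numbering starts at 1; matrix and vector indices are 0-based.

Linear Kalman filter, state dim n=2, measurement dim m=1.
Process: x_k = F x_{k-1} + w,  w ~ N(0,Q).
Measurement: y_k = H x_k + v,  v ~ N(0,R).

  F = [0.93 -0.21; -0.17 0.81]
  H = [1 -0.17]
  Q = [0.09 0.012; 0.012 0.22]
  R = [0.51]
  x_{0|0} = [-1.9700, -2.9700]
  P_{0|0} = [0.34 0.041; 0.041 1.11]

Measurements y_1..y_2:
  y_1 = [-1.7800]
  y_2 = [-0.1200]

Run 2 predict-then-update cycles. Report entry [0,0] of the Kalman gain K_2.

step 1: x^-=[-1.2084, -2.0708]  P^-=[0.4170 -0.1982; -0.1982 0.9468]  S=[1.0218]  K=[0.4411; -0.3515]  nu=[-0.9236]  x^+=[-1.6158, -1.7461]  P^+=[0.2182 -0.0398; -0.0398 0.8205]
step 2: x^-=[-1.1360, -1.1397]  P^-=[0.3304 -0.1935; -0.1935 0.7756]  S=[0.9286]  K=[0.3913; -0.3503]  nu=[0.8223]  x^+=[-0.8143, -1.4277]  P^+=[0.1883 -0.0662; -0.0662 0.6617]

K[0,0] = 0.3913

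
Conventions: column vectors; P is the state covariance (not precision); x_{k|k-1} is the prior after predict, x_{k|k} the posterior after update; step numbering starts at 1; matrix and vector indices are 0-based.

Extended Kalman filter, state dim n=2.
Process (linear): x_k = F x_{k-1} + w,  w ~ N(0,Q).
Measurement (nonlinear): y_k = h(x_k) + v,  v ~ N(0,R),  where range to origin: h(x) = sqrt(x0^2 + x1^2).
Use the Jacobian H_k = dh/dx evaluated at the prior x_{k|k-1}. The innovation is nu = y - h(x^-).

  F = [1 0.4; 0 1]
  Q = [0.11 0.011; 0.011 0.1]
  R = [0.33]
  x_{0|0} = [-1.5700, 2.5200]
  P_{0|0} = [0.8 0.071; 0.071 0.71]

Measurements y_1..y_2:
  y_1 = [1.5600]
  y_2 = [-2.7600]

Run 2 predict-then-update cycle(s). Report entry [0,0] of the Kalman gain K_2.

step 1: x^-=[-0.5620, 2.5200]  P^-=[1.0804 0.3660; 0.3660 0.8100]  H_jac=[-0.2177 0.9760]  S=[0.9973]  K=[0.1224; 0.7128]  nu=[-1.0219]  x^+=[-0.6871, 1.7915]  P^+=[1.0655 0.2790; 0.2790 0.3032]
step 2: x^-=[0.0296, 1.7915]  P^-=[1.4472 0.4113; 0.4113 0.4032]  H_jac=[0.0165 0.9999]  S=[0.7471]  K=[0.5824; 0.5488]  nu=[-4.5518]  x^+=[-2.6214, -0.7063]  P^+=[1.1938 0.1725; 0.1725 0.1783]

K[0,0] = 0.5824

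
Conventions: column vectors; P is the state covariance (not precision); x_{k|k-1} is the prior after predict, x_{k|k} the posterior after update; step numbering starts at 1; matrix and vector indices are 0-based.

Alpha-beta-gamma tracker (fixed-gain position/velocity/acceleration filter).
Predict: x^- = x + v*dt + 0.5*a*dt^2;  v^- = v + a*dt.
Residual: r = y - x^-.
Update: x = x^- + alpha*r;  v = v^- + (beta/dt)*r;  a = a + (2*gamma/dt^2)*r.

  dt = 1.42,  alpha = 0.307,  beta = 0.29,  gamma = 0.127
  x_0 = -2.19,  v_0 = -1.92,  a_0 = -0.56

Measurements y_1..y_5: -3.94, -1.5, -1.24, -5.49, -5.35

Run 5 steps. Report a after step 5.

step 1: x_pred=-5.4810  r=1.5410  x^+=-5.0079  v^+=-2.4005  a^+=-0.3659
step 2: x_pred=-8.7855  r=7.2855  x^+=-6.5488  v^+=-1.4322  a^+=0.5518
step 3: x_pred=-8.0261  r=6.7861  x^+=-5.9428  v^+=0.7374  a^+=1.4067
step 4: x_pred=-3.4775  r=-2.0125  x^+=-4.0954  v^+=2.3238  a^+=1.1532
step 5: x_pred=0.3671  r=-5.7171  x^+=-1.3880  v^+=2.7938  a^+=0.4330

a_post = 0.4330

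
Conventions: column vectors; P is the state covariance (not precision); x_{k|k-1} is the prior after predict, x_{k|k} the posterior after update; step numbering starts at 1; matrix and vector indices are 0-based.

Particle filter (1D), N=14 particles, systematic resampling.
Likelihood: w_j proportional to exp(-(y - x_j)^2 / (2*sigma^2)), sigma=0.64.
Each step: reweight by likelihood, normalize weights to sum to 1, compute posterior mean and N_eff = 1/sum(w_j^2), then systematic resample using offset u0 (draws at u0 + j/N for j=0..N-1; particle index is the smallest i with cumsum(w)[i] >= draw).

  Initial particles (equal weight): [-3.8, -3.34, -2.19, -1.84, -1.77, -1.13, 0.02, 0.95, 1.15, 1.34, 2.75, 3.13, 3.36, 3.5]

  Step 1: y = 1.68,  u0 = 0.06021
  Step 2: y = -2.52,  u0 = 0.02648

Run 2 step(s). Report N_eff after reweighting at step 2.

N_eff = 4.7460

step 1: w=[0.0000, 0.0000, 0.0000, 0.0000, 0.0000, 0.0000, 0.0138, 0.2080, 0.2830, 0.3463, 0.0986, 0.0306, 0.0127, 0.0070]  mean=1.4214  Neff=3.9323  idx=[7, 7, 7, 8, 8, 8, 8, 9, 9, 9, 9, 9, 10, 12]
step 2: w=[0.2596, 0.2596, 0.2596, 0.0454, 0.0454, 0.0454, 0.0454, 0.0079, 0.0079, 0.0079, 0.0079, 0.0079, 0.0000, 0.0000]  mean=1.0018  Neff=4.7460  idx=[0, 0, 0, 0, 1, 1, 1, 2, 2, 2, 2, 3, 5, 6]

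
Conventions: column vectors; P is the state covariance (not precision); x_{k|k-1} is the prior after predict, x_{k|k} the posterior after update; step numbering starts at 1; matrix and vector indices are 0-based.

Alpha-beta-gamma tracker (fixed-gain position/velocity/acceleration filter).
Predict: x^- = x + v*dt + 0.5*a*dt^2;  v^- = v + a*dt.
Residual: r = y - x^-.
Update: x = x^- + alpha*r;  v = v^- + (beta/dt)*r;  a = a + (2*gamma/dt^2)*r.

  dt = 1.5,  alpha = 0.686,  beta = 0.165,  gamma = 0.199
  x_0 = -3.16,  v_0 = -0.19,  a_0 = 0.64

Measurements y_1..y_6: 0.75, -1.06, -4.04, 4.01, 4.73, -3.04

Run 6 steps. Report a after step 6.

a_post = -1.9123

step 1: x_pred=-2.7250  r=3.4750  x^+=-0.3411  v^+=1.1522  a^+=1.2547
step 2: x_pred=2.7988  r=-3.8588  x^+=0.1516  v^+=2.6098  a^+=0.5721
step 3: x_pred=4.7100  r=-8.7500  x^+=-1.2925  v^+=2.5055  a^+=-0.9757
step 4: x_pred=1.3681  r=2.6419  x^+=3.1805  v^+=1.3326  a^+=-0.5083
step 5: x_pred=4.6075  r=0.1225  x^+=4.6915  v^+=0.5836  a^+=-0.4867
step 6: x_pred=5.0194  r=-8.0594  x^+=-0.5094  v^+=-1.0330  a^+=-1.9123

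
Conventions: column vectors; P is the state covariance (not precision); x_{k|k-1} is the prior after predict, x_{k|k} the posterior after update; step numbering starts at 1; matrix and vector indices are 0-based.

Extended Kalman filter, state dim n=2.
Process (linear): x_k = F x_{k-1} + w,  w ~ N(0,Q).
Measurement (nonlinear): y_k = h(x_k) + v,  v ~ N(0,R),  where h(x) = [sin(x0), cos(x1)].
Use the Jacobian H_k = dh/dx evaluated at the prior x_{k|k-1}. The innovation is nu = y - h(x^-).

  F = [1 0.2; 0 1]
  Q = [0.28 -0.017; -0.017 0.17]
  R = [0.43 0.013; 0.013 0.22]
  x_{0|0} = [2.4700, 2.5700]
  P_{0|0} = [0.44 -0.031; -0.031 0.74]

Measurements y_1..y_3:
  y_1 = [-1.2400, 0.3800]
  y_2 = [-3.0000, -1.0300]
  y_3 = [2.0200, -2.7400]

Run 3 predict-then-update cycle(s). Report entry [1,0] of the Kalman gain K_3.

step 1: x^-=[2.9840, 2.5700]  P^-=[0.7372 0.1000; 0.1000 0.9100]  H_jac=[-0.9876 0.0000; 0.0000 -0.5410]  S=[1.1490 0.0664; 0.0664 0.4863]  K=[-0.6322 -0.0249; -0.0276 -1.0085]  nu=[-1.3969, 1.2210]  x^+=[3.8367, 1.3772]  P^+=[0.2756 0.0253; 0.0253 0.4108]
step 2: x^-=[4.1122, 1.3772]  P^-=[0.5821 0.0905; 0.0905 0.5808]  H_jac=[-0.5648 0.0000; 0.0000 -0.9813]  S=[0.6157 0.0631; 0.0631 0.7793]  K=[-0.5267 -0.0712; -0.0081 -0.7307]  nu=[-2.1748, -1.2224]  x^+=[5.3448, 2.2879]  P^+=[0.4026 0.0230; 0.0230 0.1639]
step 3: x^-=[5.8023, 2.2879]  P^-=[0.6984 0.0387; 0.0387 0.3339]  H_jac=[0.8866 0.0000; 0.0000 -0.7537]  S=[0.9790 -0.0129; -0.0129 0.4097]  K=[0.6318 -0.0514; 0.0270 -0.6135]  nu=[2.4825, -2.0828]  x^+=[7.4778, 3.6327]  P^+=[0.3057 0.0041; 0.0041 0.1786]

K[1,0] = 0.0270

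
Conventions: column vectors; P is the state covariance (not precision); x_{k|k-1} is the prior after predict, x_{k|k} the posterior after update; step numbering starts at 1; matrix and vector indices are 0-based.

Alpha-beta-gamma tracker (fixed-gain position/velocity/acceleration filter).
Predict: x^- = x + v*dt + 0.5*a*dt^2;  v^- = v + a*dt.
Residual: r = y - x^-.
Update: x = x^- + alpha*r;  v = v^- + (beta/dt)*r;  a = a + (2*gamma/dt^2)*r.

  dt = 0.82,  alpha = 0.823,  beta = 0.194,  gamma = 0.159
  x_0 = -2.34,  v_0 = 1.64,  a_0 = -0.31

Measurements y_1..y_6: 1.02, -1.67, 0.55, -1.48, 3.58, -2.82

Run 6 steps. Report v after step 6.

v_post = -1.2977

step 1: x_pred=-1.0994  r=2.1194  x^+=0.6449  v^+=1.8872  a^+=0.6923
step 2: x_pred=2.4252  r=-4.0952  x^+=-0.9452  v^+=1.4861  a^+=-1.2444
step 3: x_pred=-0.1449  r=0.6949  x^+=0.4270  v^+=0.6301  a^+=-0.9157
step 4: x_pred=0.6358  r=-2.1158  x^+=-1.1055  v^+=-0.6214  a^+=-1.9164
step 5: x_pred=-2.2593  r=5.8393  x^+=2.5464  v^+=-0.8113  a^+=0.8452
step 6: x_pred=2.1653  r=-4.9853  x^+=-1.9376  v^+=-1.2977  a^+=-1.5125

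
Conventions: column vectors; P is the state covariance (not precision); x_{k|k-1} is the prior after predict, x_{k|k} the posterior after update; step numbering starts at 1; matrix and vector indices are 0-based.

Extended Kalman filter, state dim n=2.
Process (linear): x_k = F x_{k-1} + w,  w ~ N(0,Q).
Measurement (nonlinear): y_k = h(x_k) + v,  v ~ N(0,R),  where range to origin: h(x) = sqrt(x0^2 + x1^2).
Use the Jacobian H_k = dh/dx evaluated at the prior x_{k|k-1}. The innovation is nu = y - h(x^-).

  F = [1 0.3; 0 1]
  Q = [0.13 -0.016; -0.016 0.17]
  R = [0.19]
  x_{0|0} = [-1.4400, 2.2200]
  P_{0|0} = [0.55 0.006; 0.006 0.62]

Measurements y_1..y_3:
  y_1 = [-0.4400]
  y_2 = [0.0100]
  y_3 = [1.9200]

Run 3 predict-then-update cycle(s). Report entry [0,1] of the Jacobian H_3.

step 1: x^-=[-0.7740, 2.2200]  P^-=[0.7394 0.1760; 0.1760 0.7900]  H_jac=[-0.3292 0.9443]  S=[0.8651]  K=[-0.0893; 0.7953]  nu=[-2.7911]  x^+=[-0.5248, 0.0002]  P^+=[0.7325 0.2374; 0.2374 0.2428]
step 2: x^-=[-0.5248, 0.0002]  P^-=[1.0268 0.2943; 0.2943 0.4128]  H_jac=[-1.0000 0.0004]  S=[1.2166]  K=[-0.8439; -0.2417]  nu=[-0.5148]  x^+=[-0.0903, 0.1247]  P^+=[0.1604 0.0461; 0.0461 0.3417]
step 3: x^-=[-0.0529, 0.1247]  P^-=[0.3488 0.1326; 0.1326 0.5117]  H_jac=[-0.3909 0.9204]  S=[0.5814]  K=[-0.0246; 0.7210]  nu=[1.7846]  x^+=[-0.0968, 1.4113]  P^+=[0.3484 0.1429; 0.1429 0.2095]

H_jac[0,1] = 0.9204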